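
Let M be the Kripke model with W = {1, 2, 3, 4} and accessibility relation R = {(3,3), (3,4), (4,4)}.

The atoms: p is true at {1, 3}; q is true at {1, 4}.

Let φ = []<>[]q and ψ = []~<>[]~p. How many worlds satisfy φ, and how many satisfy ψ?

For []<>[]q:
1: no successors, so []<>[]q holds vacuously. ✓
2: no successors, so []<>[]q holds vacuously. ✓
3: successors {3, 4}; <>[]q there: 3:T, 4:T. ✓
4: successors {4}; <>[]q there: 4:T. ✓
— 4 worlds.
For []~<>[]~p:
1: no successors, so []~<>[]~p holds vacuously. ✓
2: no successors, so []~<>[]~p holds vacuously. ✓
3: successors {3, 4}; ~<>[]~p there: 3:F, 4:F. ✗
4: successors {4}; ~<>[]~p there: 4:F. ✗
— 2 worlds.

4 and 2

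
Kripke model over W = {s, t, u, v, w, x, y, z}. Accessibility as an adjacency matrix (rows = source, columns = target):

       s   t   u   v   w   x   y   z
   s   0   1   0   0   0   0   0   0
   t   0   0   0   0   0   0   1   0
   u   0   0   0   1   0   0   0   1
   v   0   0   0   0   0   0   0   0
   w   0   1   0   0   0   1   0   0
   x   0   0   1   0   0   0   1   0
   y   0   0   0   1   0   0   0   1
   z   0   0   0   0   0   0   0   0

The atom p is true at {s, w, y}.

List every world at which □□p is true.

s: successors {t}; □p there: t:T. ✓
t: successors {y}; □p there: y:F. ✗
u: successors {v, z}; □p there: v:T, z:T. ✓
v: no successors, so □□p holds vacuously. ✓
w: successors {t, x}; □p there: t:T, x:F. ✗
x: successors {u, y}; □p there: u:F, y:F. ✗
y: successors {v, z}; □p there: v:T, z:T. ✓
z: no successors, so □□p holds vacuously. ✓

{s, u, v, y, z}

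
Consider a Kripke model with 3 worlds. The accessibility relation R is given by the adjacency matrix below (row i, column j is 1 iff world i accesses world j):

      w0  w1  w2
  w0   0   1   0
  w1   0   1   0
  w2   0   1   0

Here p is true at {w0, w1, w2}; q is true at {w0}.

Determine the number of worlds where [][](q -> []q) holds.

w0: successors {w1}; [](q -> []q) there: w1:T. ✓
w1: successors {w1}; [](q -> []q) there: w1:T. ✓
w2: successors {w1}; [](q -> []q) there: w1:T. ✓
Satisfying worlds: {w0, w1, w2}.

3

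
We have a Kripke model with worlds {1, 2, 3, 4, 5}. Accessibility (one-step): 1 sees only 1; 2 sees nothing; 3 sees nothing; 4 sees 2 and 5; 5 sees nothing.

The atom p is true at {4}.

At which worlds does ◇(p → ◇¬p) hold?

1: successors {1}; p → ◇¬p there: 1:T. ✓
2: no successors, so ◇(p → ◇¬p) fails. ✗
3: no successors, so ◇(p → ◇¬p) fails. ✗
4: successors {2, 5}; p → ◇¬p there: 2:T, 5:T. ✓
5: no successors, so ◇(p → ◇¬p) fails. ✗

{1, 4}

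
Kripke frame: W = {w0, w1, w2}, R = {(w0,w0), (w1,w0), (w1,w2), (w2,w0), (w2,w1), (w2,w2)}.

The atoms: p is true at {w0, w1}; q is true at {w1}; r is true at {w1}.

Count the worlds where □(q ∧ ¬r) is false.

3

w0: successors {w0}; q ∧ ¬r there: w0:F. ✗
w1: successors {w0, w2}; q ∧ ¬r there: w0:F, w2:F. ✗
w2: successors {w0, w1, w2}; q ∧ ¬r there: w0:F, w1:F, w2:F. ✗
Satisfying worlds: ∅.
So □(q ∧ ¬r) fails at the other 3 worlds.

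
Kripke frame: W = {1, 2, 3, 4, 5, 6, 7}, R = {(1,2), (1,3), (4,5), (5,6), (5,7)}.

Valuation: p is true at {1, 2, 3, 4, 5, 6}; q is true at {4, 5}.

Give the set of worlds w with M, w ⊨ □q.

{2, 3, 4, 6, 7}

1: successors {2, 3}; q there: 2:F, 3:F. ✗
2: no successors, so □q holds vacuously. ✓
3: no successors, so □q holds vacuously. ✓
4: successors {5}; q there: 5:T. ✓
5: successors {6, 7}; q there: 6:F, 7:F. ✗
6: no successors, so □q holds vacuously. ✓
7: no successors, so □q holds vacuously. ✓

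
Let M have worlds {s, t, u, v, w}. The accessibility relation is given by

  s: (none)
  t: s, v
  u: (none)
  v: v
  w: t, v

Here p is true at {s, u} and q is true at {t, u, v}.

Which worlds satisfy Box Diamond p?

s: no successors, so Box Diamond p holds vacuously. ✓
t: successors {s, v}; Diamond p there: s:F, v:F. ✗
u: no successors, so Box Diamond p holds vacuously. ✓
v: successors {v}; Diamond p there: v:F. ✗
w: successors {t, v}; Diamond p there: t:T, v:F. ✗

{s, u}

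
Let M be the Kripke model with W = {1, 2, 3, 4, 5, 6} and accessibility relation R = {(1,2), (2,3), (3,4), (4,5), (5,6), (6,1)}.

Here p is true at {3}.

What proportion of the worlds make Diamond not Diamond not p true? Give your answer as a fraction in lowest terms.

1/6

1: successors {2}; not Diamond not p there: 2:T. ✓
2: successors {3}; not Diamond not p there: 3:F. ✗
3: successors {4}; not Diamond not p there: 4:F. ✗
4: successors {5}; not Diamond not p there: 5:F. ✗
5: successors {6}; not Diamond not p there: 6:F. ✗
6: successors {1}; not Diamond not p there: 1:F. ✗
That's 1 of 6 worlds, so 1/6.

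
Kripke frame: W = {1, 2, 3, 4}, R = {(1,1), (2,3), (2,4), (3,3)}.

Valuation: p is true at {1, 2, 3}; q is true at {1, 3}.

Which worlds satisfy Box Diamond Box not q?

{4}

1: successors {1}; Diamond Box not q there: 1:F. ✗
2: successors {3, 4}; Diamond Box not q there: 3:F, 4:F. ✗
3: successors {3}; Diamond Box not q there: 3:F. ✗
4: no successors, so Box Diamond Box not q holds vacuously. ✓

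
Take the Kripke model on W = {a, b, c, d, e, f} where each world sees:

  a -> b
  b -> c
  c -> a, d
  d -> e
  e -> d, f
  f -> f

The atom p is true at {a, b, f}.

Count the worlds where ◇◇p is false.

1

a: successors {b}; ◇p there: b:F. ✗
b: successors {c}; ◇p there: c:T. ✓
c: successors {a, d}; ◇p there: a:T, d:F. ✓
d: successors {e}; ◇p there: e:T. ✓
e: successors {d, f}; ◇p there: d:F, f:T. ✓
f: successors {f}; ◇p there: f:T. ✓
Satisfying worlds: {b, c, d, e, f}.
So ◇◇p fails at the other 1 world.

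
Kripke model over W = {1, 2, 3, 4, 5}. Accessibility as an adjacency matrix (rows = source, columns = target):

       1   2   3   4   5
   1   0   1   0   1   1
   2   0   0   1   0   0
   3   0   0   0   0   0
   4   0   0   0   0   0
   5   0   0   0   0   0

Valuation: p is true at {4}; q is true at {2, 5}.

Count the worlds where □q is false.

1: successors {2, 4, 5}; q there: 2:T, 4:F, 5:T. ✗
2: successors {3}; q there: 3:F. ✗
3: no successors, so □q holds vacuously. ✓
4: no successors, so □q holds vacuously. ✓
5: no successors, so □q holds vacuously. ✓
Satisfying worlds: {3, 4, 5}.
So □q fails at the other 2 worlds.

2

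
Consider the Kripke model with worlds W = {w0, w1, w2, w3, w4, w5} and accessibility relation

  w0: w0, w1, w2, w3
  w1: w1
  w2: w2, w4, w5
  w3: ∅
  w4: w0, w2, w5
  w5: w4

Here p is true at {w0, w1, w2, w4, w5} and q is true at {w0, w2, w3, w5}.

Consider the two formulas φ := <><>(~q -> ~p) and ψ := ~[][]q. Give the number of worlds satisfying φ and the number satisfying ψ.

4 and 4

For <><>(~q -> ~p):
w0: successors {w0, w1, w2, w3}; <>(~q -> ~p) there: w0:T, w1:F, w2:T, w3:F. ✓
w1: successors {w1}; <>(~q -> ~p) there: w1:F. ✗
w2: successors {w2, w4, w5}; <>(~q -> ~p) there: w2:T, w4:T, w5:F. ✓
w3: no successors, so <><>(~q -> ~p) fails. ✗
w4: successors {w0, w2, w5}; <>(~q -> ~p) there: w0:T, w2:T, w5:F. ✓
w5: successors {w4}; <>(~q -> ~p) there: w4:T. ✓
— 4 worlds.
For ~[][]q:
w0: [][]q is F. ✓
w1: [][]q is F. ✓
w2: [][]q is F. ✓
w3: [][]q is T. ✗
w4: [][]q is F. ✓
w5: [][]q is T. ✗
— 4 worlds.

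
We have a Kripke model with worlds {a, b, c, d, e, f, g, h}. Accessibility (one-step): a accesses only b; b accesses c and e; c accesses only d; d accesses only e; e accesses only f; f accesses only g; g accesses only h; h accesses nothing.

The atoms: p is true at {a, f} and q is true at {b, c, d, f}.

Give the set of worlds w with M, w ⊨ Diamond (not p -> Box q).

a: successors {b}; not p -> Box q there: b:F. ✗
b: successors {c, e}; not p -> Box q there: c:T, e:T. ✓
c: successors {d}; not p -> Box q there: d:F. ✗
d: successors {e}; not p -> Box q there: e:T. ✓
e: successors {f}; not p -> Box q there: f:T. ✓
f: successors {g}; not p -> Box q there: g:F. ✗
g: successors {h}; not p -> Box q there: h:T. ✓
h: no successors, so Diamond (not p -> Box q) fails. ✗

{b, d, e, g}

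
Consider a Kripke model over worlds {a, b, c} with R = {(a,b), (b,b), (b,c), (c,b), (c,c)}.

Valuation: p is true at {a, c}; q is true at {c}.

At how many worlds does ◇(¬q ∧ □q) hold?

0

a: successors {b}; ¬q ∧ □q there: b:F. ✗
b: successors {b, c}; ¬q ∧ □q there: b:F, c:F. ✗
c: successors {b, c}; ¬q ∧ □q there: b:F, c:F. ✗
Satisfying worlds: ∅.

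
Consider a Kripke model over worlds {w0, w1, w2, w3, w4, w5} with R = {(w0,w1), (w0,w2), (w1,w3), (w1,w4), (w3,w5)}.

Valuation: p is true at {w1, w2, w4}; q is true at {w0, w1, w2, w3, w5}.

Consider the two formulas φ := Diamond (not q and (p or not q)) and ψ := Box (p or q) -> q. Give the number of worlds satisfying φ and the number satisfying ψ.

1 and 5

For Diamond (not q and (p or not q)):
w0: successors {w1, w2}; not q and (p or not q) there: w1:F, w2:F. ✗
w1: successors {w3, w4}; not q and (p or not q) there: w3:F, w4:T. ✓
w2: no successors, so Diamond (not q and (p or not q)) fails. ✗
w3: successors {w5}; not q and (p or not q) there: w5:F. ✗
w4: no successors, so Diamond (not q and (p or not q)) fails. ✗
w5: no successors, so Diamond (not q and (p or not q)) fails. ✗
— 1 world.
For Box (p or q) -> q:
w0: Box (p or q) is T, q is T. ✓
w1: Box (p or q) is T, q is T. ✓
w2: Box (p or q) is T, q is T. ✓
w3: Box (p or q) is T, q is T. ✓
w4: Box (p or q) is T, q is F. ✗
w5: Box (p or q) is T, q is T. ✓
— 5 worlds.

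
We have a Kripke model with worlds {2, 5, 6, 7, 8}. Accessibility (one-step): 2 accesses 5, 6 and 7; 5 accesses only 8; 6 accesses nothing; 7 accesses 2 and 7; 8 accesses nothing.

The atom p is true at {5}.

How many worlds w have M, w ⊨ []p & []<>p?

2

2: []p is F, []<>p is F. ✗
5: []p is F, []<>p is F. ✗
6: []p is T, []<>p is T. ✓
7: []p is F, []<>p is F. ✗
8: []p is T, []<>p is T. ✓
Satisfying worlds: {6, 8}.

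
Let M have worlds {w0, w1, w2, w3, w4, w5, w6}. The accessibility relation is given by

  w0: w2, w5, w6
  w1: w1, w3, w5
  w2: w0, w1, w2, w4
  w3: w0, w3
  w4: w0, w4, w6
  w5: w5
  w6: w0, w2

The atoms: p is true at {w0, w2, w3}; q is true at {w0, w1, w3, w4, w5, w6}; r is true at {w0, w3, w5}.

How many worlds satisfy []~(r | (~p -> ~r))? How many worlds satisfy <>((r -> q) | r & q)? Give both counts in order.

For []~(r | (~p -> ~r)):
w0: successors {w2, w5, w6}; ~(r | (~p -> ~r)) there: w2:F, w5:F, w6:F. ✗
w1: successors {w1, w3, w5}; ~(r | (~p -> ~r)) there: w1:F, w3:F, w5:F. ✗
w2: successors {w0, w1, w2, w4}; ~(r | (~p -> ~r)) there: w0:F, w1:F, w2:F, w4:F. ✗
w3: successors {w0, w3}; ~(r | (~p -> ~r)) there: w0:F, w3:F. ✗
w4: successors {w0, w4, w6}; ~(r | (~p -> ~r)) there: w0:F, w4:F, w6:F. ✗
w5: successors {w5}; ~(r | (~p -> ~r)) there: w5:F. ✗
w6: successors {w0, w2}; ~(r | (~p -> ~r)) there: w0:F, w2:F. ✗
— 0 worlds.
For <>((r -> q) | r & q):
w0: successors {w2, w5, w6}; (r -> q) | r & q there: w2:T, w5:T, w6:T. ✓
w1: successors {w1, w3, w5}; (r -> q) | r & q there: w1:T, w3:T, w5:T. ✓
w2: successors {w0, w1, w2, w4}; (r -> q) | r & q there: w0:T, w1:T, w2:T, w4:T. ✓
w3: successors {w0, w3}; (r -> q) | r & q there: w0:T, w3:T. ✓
w4: successors {w0, w4, w6}; (r -> q) | r & q there: w0:T, w4:T, w6:T. ✓
w5: successors {w5}; (r -> q) | r & q there: w5:T. ✓
w6: successors {w0, w2}; (r -> q) | r & q there: w0:T, w2:T. ✓
— 7 worlds.

0 and 7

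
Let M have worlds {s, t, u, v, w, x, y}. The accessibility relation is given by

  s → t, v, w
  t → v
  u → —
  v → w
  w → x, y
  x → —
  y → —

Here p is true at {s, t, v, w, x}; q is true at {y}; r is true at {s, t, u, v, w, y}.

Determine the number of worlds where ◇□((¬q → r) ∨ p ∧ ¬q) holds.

s: successors {t, v, w}; □((¬q → r) ∨ p ∧ ¬q) there: t:T, v:T, w:T. ✓
t: successors {v}; □((¬q → r) ∨ p ∧ ¬q) there: v:T. ✓
u: no successors, so ◇□((¬q → r) ∨ p ∧ ¬q) fails. ✗
v: successors {w}; □((¬q → r) ∨ p ∧ ¬q) there: w:T. ✓
w: successors {x, y}; □((¬q → r) ∨ p ∧ ¬q) there: x:T, y:T. ✓
x: no successors, so ◇□((¬q → r) ∨ p ∧ ¬q) fails. ✗
y: no successors, so ◇□((¬q → r) ∨ p ∧ ¬q) fails. ✗
Satisfying worlds: {s, t, v, w}.

4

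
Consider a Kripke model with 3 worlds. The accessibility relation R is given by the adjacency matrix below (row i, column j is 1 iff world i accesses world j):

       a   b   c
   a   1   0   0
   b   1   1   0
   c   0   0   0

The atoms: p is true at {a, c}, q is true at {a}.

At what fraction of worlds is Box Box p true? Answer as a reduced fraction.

2/3

a: successors {a}; Box p there: a:T. ✓
b: successors {a, b}; Box p there: a:T, b:F. ✗
c: no successors, so Box Box p holds vacuously. ✓
That's 2 of 3 worlds, so 2/3.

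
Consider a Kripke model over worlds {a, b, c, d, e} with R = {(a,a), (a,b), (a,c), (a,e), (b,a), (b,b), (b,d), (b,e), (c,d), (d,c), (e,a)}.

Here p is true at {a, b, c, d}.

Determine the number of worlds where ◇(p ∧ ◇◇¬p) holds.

3

a: successors {a, b, c, e}; p ∧ ◇◇¬p there: a:T, b:T, c:F, e:F. ✓
b: successors {a, b, d, e}; p ∧ ◇◇¬p there: a:T, b:T, d:F, e:F. ✓
c: successors {d}; p ∧ ◇◇¬p there: d:F. ✗
d: successors {c}; p ∧ ◇◇¬p there: c:F. ✗
e: successors {a}; p ∧ ◇◇¬p there: a:T. ✓
Satisfying worlds: {a, b, e}.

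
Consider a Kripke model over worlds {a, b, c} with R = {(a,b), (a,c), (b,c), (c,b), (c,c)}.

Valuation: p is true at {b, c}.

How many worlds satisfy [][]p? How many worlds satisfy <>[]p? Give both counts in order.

For [][]p:
a: successors {b, c}; []p there: b:T, c:T. ✓
b: successors {c}; []p there: c:T. ✓
c: successors {b, c}; []p there: b:T, c:T. ✓
— 3 worlds.
For <>[]p:
a: successors {b, c}; []p there: b:T, c:T. ✓
b: successors {c}; []p there: c:T. ✓
c: successors {b, c}; []p there: b:T, c:T. ✓
— 3 worlds.

3 and 3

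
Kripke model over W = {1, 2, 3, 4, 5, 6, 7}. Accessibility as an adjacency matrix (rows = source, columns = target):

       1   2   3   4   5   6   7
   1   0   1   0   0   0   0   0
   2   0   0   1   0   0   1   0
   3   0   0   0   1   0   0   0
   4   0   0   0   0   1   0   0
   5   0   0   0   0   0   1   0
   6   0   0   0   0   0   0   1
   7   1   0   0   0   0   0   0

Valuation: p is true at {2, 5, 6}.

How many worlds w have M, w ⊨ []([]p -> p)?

5

1: successors {2}; []p -> p there: 2:T. ✓
2: successors {3, 6}; []p -> p there: 3:T, 6:T. ✓
3: successors {4}; []p -> p there: 4:F. ✗
4: successors {5}; []p -> p there: 5:T. ✓
5: successors {6}; []p -> p there: 6:T. ✓
6: successors {7}; []p -> p there: 7:T. ✓
7: successors {1}; []p -> p there: 1:F. ✗
Satisfying worlds: {1, 2, 4, 5, 6}.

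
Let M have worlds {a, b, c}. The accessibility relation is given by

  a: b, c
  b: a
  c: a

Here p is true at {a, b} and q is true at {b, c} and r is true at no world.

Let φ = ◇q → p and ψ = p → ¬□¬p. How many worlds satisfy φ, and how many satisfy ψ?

3 and 3

For ◇q → p:
a: ◇q is T, p is T. ✓
b: ◇q is F, p is T. ✓
c: ◇q is F, p is F. ✓
— 3 worlds.
For p → ¬□¬p:
a: p is T, ¬□¬p is T. ✓
b: p is T, ¬□¬p is T. ✓
c: p is F, ¬□¬p is T. ✓
— 3 worlds.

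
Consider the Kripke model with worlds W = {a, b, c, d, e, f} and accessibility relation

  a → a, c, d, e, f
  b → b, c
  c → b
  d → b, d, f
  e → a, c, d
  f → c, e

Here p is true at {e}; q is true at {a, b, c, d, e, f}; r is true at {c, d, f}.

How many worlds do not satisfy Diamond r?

1

a: successors {a, c, d, e, f}; r there: a:F, c:T, d:T, e:F, f:T. ✓
b: successors {b, c}; r there: b:F, c:T. ✓
c: successors {b}; r there: b:F. ✗
d: successors {b, d, f}; r there: b:F, d:T, f:T. ✓
e: successors {a, c, d}; r there: a:F, c:T, d:T. ✓
f: successors {c, e}; r there: c:T, e:F. ✓
Satisfying worlds: {a, b, d, e, f}.
So Diamond r fails at the other 1 world.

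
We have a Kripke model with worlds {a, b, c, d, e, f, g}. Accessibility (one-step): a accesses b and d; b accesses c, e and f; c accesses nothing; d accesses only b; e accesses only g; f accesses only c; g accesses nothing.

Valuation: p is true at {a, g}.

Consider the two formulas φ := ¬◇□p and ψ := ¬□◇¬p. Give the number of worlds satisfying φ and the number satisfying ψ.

For ¬◇□p:
a: ◇□p is F. ✓
b: ◇□p is T. ✗
c: ◇□p is F. ✓
d: ◇□p is F. ✓
e: ◇□p is T. ✗
f: ◇□p is T. ✗
g: ◇□p is F. ✓
— 4 worlds.
For ¬□◇¬p:
a: □◇¬p is T. ✗
b: □◇¬p is F. ✓
c: □◇¬p is T. ✗
d: □◇¬p is T. ✗
e: □◇¬p is F. ✓
f: □◇¬p is F. ✓
g: □◇¬p is T. ✗
— 3 worlds.

4 and 3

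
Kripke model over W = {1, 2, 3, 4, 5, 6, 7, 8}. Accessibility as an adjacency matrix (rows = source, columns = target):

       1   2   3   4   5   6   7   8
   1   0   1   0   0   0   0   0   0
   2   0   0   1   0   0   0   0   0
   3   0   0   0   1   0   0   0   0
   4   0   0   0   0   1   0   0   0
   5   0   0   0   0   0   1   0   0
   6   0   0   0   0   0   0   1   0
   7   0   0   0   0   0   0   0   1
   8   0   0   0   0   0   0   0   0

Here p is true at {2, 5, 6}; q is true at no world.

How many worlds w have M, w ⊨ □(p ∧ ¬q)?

4

1: successors {2}; p ∧ ¬q there: 2:T. ✓
2: successors {3}; p ∧ ¬q there: 3:F. ✗
3: successors {4}; p ∧ ¬q there: 4:F. ✗
4: successors {5}; p ∧ ¬q there: 5:T. ✓
5: successors {6}; p ∧ ¬q there: 6:T. ✓
6: successors {7}; p ∧ ¬q there: 7:F. ✗
7: successors {8}; p ∧ ¬q there: 8:F. ✗
8: no successors, so □(p ∧ ¬q) holds vacuously. ✓
Satisfying worlds: {1, 4, 5, 8}.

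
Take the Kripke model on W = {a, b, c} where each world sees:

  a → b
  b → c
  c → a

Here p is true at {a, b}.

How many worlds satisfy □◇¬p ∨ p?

a: □◇¬p is T, p is T. ✓
b: □◇¬p is F, p is T. ✓
c: □◇¬p is F, p is F. ✗
Satisfying worlds: {a, b}.

2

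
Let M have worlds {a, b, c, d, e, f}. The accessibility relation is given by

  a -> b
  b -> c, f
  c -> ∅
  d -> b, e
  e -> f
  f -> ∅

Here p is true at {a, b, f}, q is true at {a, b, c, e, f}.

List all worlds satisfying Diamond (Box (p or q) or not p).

a: successors {b}; Box (p or q) or not p there: b:T. ✓
b: successors {c, f}; Box (p or q) or not p there: c:T, f:T. ✓
c: no successors, so Diamond (Box (p or q) or not p) fails. ✗
d: successors {b, e}; Box (p or q) or not p there: b:T, e:T. ✓
e: successors {f}; Box (p or q) or not p there: f:T. ✓
f: no successors, so Diamond (Box (p or q) or not p) fails. ✗

{a, b, d, e}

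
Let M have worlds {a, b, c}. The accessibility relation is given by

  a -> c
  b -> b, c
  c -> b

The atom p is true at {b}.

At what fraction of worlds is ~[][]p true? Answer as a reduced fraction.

2/3

a: [][]p is T. ✗
b: [][]p is F. ✓
c: [][]p is F. ✓
That's 2 of 3 worlds, so 2/3.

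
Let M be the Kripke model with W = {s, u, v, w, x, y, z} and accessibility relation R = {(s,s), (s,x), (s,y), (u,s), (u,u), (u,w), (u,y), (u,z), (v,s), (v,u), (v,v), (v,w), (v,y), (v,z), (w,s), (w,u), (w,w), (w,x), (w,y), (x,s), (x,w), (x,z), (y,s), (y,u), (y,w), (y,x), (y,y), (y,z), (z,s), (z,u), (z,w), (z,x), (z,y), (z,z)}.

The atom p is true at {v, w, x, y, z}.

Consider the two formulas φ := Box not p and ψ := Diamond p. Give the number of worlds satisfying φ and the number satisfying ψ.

For Box not p:
s: successors {s, x, y}; not p there: s:T, x:F, y:F. ✗
u: successors {s, u, w, y, z}; not p there: s:T, u:T, w:F, y:F, z:F. ✗
v: successors {s, u, v, w, y, z}; not p there: s:T, u:T, v:F, w:F, y:F, z:F. ✗
w: successors {s, u, w, x, y}; not p there: s:T, u:T, w:F, x:F, y:F. ✗
x: successors {s, w, z}; not p there: s:T, w:F, z:F. ✗
y: successors {s, u, w, x, y, z}; not p there: s:T, u:T, w:F, x:F, y:F, z:F. ✗
z: successors {s, u, w, x, y, z}; not p there: s:T, u:T, w:F, x:F, y:F, z:F. ✗
— 0 worlds.
For Diamond p:
s: successors {s, x, y}; p there: s:F, x:T, y:T. ✓
u: successors {s, u, w, y, z}; p there: s:F, u:F, w:T, y:T, z:T. ✓
v: successors {s, u, v, w, y, z}; p there: s:F, u:F, v:T, w:T, y:T, z:T. ✓
w: successors {s, u, w, x, y}; p there: s:F, u:F, w:T, x:T, y:T. ✓
x: successors {s, w, z}; p there: s:F, w:T, z:T. ✓
y: successors {s, u, w, x, y, z}; p there: s:F, u:F, w:T, x:T, y:T, z:T. ✓
z: successors {s, u, w, x, y, z}; p there: s:F, u:F, w:T, x:T, y:T, z:T. ✓
— 7 worlds.

0 and 7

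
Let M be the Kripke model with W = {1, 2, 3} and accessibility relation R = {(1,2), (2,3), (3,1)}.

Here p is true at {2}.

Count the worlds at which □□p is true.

1: successors {2}; □p there: 2:F. ✗
2: successors {3}; □p there: 3:F. ✗
3: successors {1}; □p there: 1:T. ✓
Satisfying worlds: {3}.

1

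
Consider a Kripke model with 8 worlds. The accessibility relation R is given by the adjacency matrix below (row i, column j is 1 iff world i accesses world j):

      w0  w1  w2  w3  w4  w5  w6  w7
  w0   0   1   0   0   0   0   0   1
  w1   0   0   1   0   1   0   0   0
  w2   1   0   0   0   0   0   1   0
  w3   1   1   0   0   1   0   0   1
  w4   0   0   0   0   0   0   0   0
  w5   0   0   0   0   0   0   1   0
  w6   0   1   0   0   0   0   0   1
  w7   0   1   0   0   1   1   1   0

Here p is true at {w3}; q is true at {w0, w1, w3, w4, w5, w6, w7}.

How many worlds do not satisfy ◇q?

1

w0: successors {w1, w7}; q there: w1:T, w7:T. ✓
w1: successors {w2, w4}; q there: w2:F, w4:T. ✓
w2: successors {w0, w6}; q there: w0:T, w6:T. ✓
w3: successors {w0, w1, w4, w7}; q there: w0:T, w1:T, w4:T, w7:T. ✓
w4: no successors, so ◇q fails. ✗
w5: successors {w6}; q there: w6:T. ✓
w6: successors {w1, w7}; q there: w1:T, w7:T. ✓
w7: successors {w1, w4, w5, w6}; q there: w1:T, w4:T, w5:T, w6:T. ✓
Satisfying worlds: {w0, w1, w2, w3, w5, w6, w7}.
So ◇q fails at the other 1 world.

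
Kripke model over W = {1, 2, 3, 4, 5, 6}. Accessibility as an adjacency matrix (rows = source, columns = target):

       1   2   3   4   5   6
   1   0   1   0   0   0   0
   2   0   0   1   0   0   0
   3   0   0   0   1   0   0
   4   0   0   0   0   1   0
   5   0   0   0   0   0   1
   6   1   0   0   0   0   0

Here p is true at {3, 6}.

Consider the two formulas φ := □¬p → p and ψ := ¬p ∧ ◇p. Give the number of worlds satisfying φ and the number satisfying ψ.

For □¬p → p:
1: □¬p is T, p is F. ✗
2: □¬p is F, p is F. ✓
3: □¬p is T, p is T. ✓
4: □¬p is T, p is F. ✗
5: □¬p is F, p is F. ✓
6: □¬p is T, p is T. ✓
— 4 worlds.
For ¬p ∧ ◇p:
1: ¬p is T, ◇p is F. ✗
2: ¬p is T, ◇p is T. ✓
3: ¬p is F, ◇p is F. ✗
4: ¬p is T, ◇p is F. ✗
5: ¬p is T, ◇p is T. ✓
6: ¬p is F, ◇p is F. ✗
— 2 worlds.

4 and 2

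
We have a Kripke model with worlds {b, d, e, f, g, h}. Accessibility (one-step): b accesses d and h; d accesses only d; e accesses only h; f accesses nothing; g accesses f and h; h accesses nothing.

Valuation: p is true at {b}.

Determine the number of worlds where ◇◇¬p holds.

2

b: successors {d, h}; ◇¬p there: d:T, h:F. ✓
d: successors {d}; ◇¬p there: d:T. ✓
e: successors {h}; ◇¬p there: h:F. ✗
f: no successors, so ◇◇¬p fails. ✗
g: successors {f, h}; ◇¬p there: f:F, h:F. ✗
h: no successors, so ◇◇¬p fails. ✗
Satisfying worlds: {b, d}.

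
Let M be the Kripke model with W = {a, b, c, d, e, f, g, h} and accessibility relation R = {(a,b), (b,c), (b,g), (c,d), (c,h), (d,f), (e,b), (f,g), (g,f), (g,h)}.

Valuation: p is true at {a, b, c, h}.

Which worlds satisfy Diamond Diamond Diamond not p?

{a, b, c, d, e, f, g}

a: successors {b}; Diamond Diamond not p there: b:T. ✓
b: successors {c, g}; Diamond Diamond not p there: c:T, g:T. ✓
c: successors {d, h}; Diamond Diamond not p there: d:T, h:F. ✓
d: successors {f}; Diamond Diamond not p there: f:T. ✓
e: successors {b}; Diamond Diamond not p there: b:T. ✓
f: successors {g}; Diamond Diamond not p there: g:T. ✓
g: successors {f, h}; Diamond Diamond not p there: f:T, h:F. ✓
h: no successors, so Diamond Diamond Diamond not p fails. ✗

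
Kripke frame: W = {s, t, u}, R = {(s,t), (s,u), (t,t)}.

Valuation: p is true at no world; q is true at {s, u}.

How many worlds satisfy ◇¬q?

2

s: successors {t, u}; ¬q there: t:T, u:F. ✓
t: successors {t}; ¬q there: t:T. ✓
u: no successors, so ◇¬q fails. ✗
Satisfying worlds: {s, t}.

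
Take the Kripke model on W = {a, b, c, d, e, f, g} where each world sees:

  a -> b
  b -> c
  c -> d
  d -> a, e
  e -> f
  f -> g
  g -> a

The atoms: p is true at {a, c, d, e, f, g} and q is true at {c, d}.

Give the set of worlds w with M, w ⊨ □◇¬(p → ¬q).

a: successors {b}; ◇¬(p → ¬q) there: b:T. ✓
b: successors {c}; ◇¬(p → ¬q) there: c:T. ✓
c: successors {d}; ◇¬(p → ¬q) there: d:F. ✗
d: successors {a, e}; ◇¬(p → ¬q) there: a:F, e:F. ✗
e: successors {f}; ◇¬(p → ¬q) there: f:F. ✗
f: successors {g}; ◇¬(p → ¬q) there: g:F. ✗
g: successors {a}; ◇¬(p → ¬q) there: a:F. ✗

{a, b}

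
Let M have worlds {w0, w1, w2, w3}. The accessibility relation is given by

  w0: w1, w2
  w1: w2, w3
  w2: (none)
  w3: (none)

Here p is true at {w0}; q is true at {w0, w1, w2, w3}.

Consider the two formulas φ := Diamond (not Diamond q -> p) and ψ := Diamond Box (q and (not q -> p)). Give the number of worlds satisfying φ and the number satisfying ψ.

For Diamond (not Diamond q -> p):
w0: successors {w1, w2}; not Diamond q -> p there: w1:T, w2:F. ✓
w1: successors {w2, w3}; not Diamond q -> p there: w2:F, w3:F. ✗
w2: no successors, so Diamond (not Diamond q -> p) fails. ✗
w3: no successors, so Diamond (not Diamond q -> p) fails. ✗
— 1 world.
For Diamond Box (q and (not q -> p)):
w0: successors {w1, w2}; Box (q and (not q -> p)) there: w1:T, w2:T. ✓
w1: successors {w2, w3}; Box (q and (not q -> p)) there: w2:T, w3:T. ✓
w2: no successors, so Diamond Box (q and (not q -> p)) fails. ✗
w3: no successors, so Diamond Box (q and (not q -> p)) fails. ✗
— 2 worlds.

1 and 2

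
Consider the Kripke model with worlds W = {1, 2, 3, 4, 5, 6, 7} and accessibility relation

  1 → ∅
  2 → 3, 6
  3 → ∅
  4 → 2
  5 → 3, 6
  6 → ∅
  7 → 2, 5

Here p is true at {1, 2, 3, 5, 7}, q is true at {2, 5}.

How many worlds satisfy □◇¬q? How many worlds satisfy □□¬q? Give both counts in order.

For □◇¬q:
1: no successors, so □◇¬q holds vacuously. ✓
2: successors {3, 6}; ◇¬q there: 3:F, 6:F. ✗
3: no successors, so □◇¬q holds vacuously. ✓
4: successors {2}; ◇¬q there: 2:T. ✓
5: successors {3, 6}; ◇¬q there: 3:F, 6:F. ✗
6: no successors, so □◇¬q holds vacuously. ✓
7: successors {2, 5}; ◇¬q there: 2:T, 5:T. ✓
— 5 worlds.
For □□¬q:
1: no successors, so □□¬q holds vacuously. ✓
2: successors {3, 6}; □¬q there: 3:T, 6:T. ✓
3: no successors, so □□¬q holds vacuously. ✓
4: successors {2}; □¬q there: 2:T. ✓
5: successors {3, 6}; □¬q there: 3:T, 6:T. ✓
6: no successors, so □□¬q holds vacuously. ✓
7: successors {2, 5}; □¬q there: 2:T, 5:T. ✓
— 7 worlds.

5 and 7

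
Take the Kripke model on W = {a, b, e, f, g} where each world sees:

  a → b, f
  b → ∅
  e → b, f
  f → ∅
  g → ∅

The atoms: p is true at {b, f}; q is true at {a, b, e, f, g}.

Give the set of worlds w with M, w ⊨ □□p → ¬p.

{a, e, g}

a: □□p is T, ¬p is T. ✓
b: □□p is T, ¬p is F. ✗
e: □□p is T, ¬p is T. ✓
f: □□p is T, ¬p is F. ✗
g: □□p is T, ¬p is T. ✓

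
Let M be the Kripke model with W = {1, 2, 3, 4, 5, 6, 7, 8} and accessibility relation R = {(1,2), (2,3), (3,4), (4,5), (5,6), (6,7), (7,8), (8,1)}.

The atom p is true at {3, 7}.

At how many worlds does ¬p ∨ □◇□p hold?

6

1: ¬p is T, □◇□p is F. ✓
2: ¬p is T, □◇□p is F. ✓
3: ¬p is F, □◇□p is F. ✗
4: ¬p is T, □◇□p is T. ✓
5: ¬p is T, □◇□p is F. ✓
6: ¬p is T, □◇□p is F. ✓
7: ¬p is F, □◇□p is F. ✗
8: ¬p is T, □◇□p is T. ✓
Satisfying worlds: {1, 2, 4, 5, 6, 8}.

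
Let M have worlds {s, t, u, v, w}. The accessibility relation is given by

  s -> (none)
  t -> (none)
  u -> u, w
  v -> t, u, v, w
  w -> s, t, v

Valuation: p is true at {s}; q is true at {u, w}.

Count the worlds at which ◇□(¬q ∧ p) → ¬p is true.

s: ◇□(¬q ∧ p) is F, ¬p is F. ✓
t: ◇□(¬q ∧ p) is F, ¬p is T. ✓
u: ◇□(¬q ∧ p) is F, ¬p is T. ✓
v: ◇□(¬q ∧ p) is T, ¬p is T. ✓
w: ◇□(¬q ∧ p) is T, ¬p is T. ✓
Satisfying worlds: {s, t, u, v, w}.

5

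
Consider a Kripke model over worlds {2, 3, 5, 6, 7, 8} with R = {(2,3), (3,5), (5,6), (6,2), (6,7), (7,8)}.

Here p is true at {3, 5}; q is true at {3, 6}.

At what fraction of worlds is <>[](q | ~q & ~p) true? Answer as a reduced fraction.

2/3

2: successors {3}; [](q | ~q & ~p) there: 3:F. ✗
3: successors {5}; [](q | ~q & ~p) there: 5:T. ✓
5: successors {6}; [](q | ~q & ~p) there: 6:T. ✓
6: successors {2, 7}; [](q | ~q & ~p) there: 2:T, 7:T. ✓
7: successors {8}; [](q | ~q & ~p) there: 8:T. ✓
8: no successors, so <>[](q | ~q & ~p) fails. ✗
That's 4 of 6 worlds, so 4/6 = 2/3.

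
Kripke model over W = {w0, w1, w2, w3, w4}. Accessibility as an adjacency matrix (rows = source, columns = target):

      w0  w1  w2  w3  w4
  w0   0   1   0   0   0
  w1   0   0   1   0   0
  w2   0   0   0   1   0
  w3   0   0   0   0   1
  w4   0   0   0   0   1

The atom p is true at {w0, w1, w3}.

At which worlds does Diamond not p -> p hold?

{w0, w1, w2, w3}

w0: Diamond not p is F, p is T. ✓
w1: Diamond not p is T, p is T. ✓
w2: Diamond not p is F, p is F. ✓
w3: Diamond not p is T, p is T. ✓
w4: Diamond not p is T, p is F. ✗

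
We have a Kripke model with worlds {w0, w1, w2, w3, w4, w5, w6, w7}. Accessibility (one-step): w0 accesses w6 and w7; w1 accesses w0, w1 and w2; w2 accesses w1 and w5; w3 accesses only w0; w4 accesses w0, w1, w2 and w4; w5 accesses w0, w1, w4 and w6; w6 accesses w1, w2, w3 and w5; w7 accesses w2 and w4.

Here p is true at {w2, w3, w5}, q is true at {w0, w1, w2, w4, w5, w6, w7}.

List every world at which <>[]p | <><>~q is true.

w0: <>[]p is F, <><>~q is T. ✓
w1: <>[]p is F, <><>~q is F. ✗
w2: <>[]p is F, <><>~q is F. ✗
w3: <>[]p is F, <><>~q is F. ✗
w4: <>[]p is F, <><>~q is F. ✗
w5: <>[]p is F, <><>~q is T. ✓
w6: <>[]p is F, <><>~q is F. ✗
w7: <>[]p is F, <><>~q is F. ✗

{w0, w5}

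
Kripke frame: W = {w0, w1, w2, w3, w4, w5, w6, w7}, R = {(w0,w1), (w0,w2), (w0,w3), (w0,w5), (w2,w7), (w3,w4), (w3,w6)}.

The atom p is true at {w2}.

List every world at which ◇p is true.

{w0}

w0: successors {w1, w2, w3, w5}; p there: w1:F, w2:T, w3:F, w5:F. ✓
w1: no successors, so ◇p fails. ✗
w2: successors {w7}; p there: w7:F. ✗
w3: successors {w4, w6}; p there: w4:F, w6:F. ✗
w4: no successors, so ◇p fails. ✗
w5: no successors, so ◇p fails. ✗
w6: no successors, so ◇p fails. ✗
w7: no successors, so ◇p fails. ✗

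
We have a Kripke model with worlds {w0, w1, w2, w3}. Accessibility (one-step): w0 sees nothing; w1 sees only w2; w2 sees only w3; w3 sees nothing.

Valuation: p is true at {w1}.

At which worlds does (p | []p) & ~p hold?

w0: p | []p is T, ~p is T. ✓
w1: p | []p is T, ~p is F. ✗
w2: p | []p is F, ~p is T. ✗
w3: p | []p is T, ~p is T. ✓

{w0, w3}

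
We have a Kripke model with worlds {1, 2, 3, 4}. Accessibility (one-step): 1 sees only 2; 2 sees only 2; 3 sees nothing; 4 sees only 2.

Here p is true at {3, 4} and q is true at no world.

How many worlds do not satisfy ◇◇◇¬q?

1: successors {2}; ◇◇¬q there: 2:T. ✓
2: successors {2}; ◇◇¬q there: 2:T. ✓
3: no successors, so ◇◇◇¬q fails. ✗
4: successors {2}; ◇◇¬q there: 2:T. ✓
Satisfying worlds: {1, 2, 4}.
So ◇◇◇¬q fails at the other 1 world.

1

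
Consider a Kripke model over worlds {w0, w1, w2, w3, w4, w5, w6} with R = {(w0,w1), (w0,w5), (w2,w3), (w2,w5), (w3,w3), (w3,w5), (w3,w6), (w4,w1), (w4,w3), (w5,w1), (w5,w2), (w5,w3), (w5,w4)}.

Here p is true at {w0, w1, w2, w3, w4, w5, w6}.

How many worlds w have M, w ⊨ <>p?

5

w0: successors {w1, w5}; p there: w1:T, w5:T. ✓
w1: no successors, so <>p fails. ✗
w2: successors {w3, w5}; p there: w3:T, w5:T. ✓
w3: successors {w3, w5, w6}; p there: w3:T, w5:T, w6:T. ✓
w4: successors {w1, w3}; p there: w1:T, w3:T. ✓
w5: successors {w1, w2, w3, w4}; p there: w1:T, w2:T, w3:T, w4:T. ✓
w6: no successors, so <>p fails. ✗
Satisfying worlds: {w0, w2, w3, w4, w5}.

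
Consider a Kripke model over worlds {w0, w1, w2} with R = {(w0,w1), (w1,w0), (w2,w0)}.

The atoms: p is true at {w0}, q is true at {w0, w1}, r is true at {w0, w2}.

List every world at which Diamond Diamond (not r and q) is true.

w0: successors {w1}; Diamond (not r and q) there: w1:F. ✗
w1: successors {w0}; Diamond (not r and q) there: w0:T. ✓
w2: successors {w0}; Diamond (not r and q) there: w0:T. ✓

{w1, w2}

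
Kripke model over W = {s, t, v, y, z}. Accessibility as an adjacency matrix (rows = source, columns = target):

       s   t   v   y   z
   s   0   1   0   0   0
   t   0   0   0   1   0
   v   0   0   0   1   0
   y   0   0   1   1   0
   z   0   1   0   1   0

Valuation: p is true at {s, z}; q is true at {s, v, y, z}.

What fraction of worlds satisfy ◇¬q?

2/5

s: successors {t}; ¬q there: t:T. ✓
t: successors {y}; ¬q there: y:F. ✗
v: successors {y}; ¬q there: y:F. ✗
y: successors {v, y}; ¬q there: v:F, y:F. ✗
z: successors {t, y}; ¬q there: t:T, y:F. ✓
That's 2 of 5 worlds, so 2/5.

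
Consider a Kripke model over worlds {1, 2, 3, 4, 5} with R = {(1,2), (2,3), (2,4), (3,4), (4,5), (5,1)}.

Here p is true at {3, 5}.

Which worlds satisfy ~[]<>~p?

{2, 3}

1: []<>~p is T. ✗
2: []<>~p is F. ✓
3: []<>~p is F. ✓
4: []<>~p is T. ✗
5: []<>~p is T. ✗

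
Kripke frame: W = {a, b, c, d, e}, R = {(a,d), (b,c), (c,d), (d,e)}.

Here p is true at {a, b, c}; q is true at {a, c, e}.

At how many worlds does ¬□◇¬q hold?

a: □◇¬q is F. ✓
b: □◇¬q is T. ✗
c: □◇¬q is F. ✓
d: □◇¬q is F. ✓
e: □◇¬q is T. ✗
Satisfying worlds: {a, c, d}.

3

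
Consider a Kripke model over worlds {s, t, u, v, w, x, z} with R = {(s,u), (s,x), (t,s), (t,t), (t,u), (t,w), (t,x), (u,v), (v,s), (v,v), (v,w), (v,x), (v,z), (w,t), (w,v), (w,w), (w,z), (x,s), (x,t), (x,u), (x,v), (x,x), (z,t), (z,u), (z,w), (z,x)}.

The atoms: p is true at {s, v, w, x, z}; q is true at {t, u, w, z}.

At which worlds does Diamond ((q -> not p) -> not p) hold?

s: successors {u, x}; (q -> not p) -> not p there: u:T, x:F. ✓
t: successors {s, t, u, w, x}; (q -> not p) -> not p there: s:F, t:T, u:T, w:T, x:F. ✓
u: successors {v}; (q -> not p) -> not p there: v:F. ✗
v: successors {s, v, w, x, z}; (q -> not p) -> not p there: s:F, v:F, w:T, x:F, z:T. ✓
w: successors {t, v, w, z}; (q -> not p) -> not p there: t:T, v:F, w:T, z:T. ✓
x: successors {s, t, u, v, x}; (q -> not p) -> not p there: s:F, t:T, u:T, v:F, x:F. ✓
z: successors {t, u, w, x}; (q -> not p) -> not p there: t:T, u:T, w:T, x:F. ✓

{s, t, v, w, x, z}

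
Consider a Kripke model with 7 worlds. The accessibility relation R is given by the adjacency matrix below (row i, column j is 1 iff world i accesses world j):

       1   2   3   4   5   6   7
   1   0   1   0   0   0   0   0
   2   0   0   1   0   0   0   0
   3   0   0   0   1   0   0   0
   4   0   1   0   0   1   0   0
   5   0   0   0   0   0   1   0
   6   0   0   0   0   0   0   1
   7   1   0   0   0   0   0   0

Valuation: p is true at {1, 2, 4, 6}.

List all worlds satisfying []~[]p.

1: successors {2}; ~[]p there: 2:T. ✓
2: successors {3}; ~[]p there: 3:F. ✗
3: successors {4}; ~[]p there: 4:T. ✓
4: successors {2, 5}; ~[]p there: 2:T, 5:F. ✗
5: successors {6}; ~[]p there: 6:T. ✓
6: successors {7}; ~[]p there: 7:F. ✗
7: successors {1}; ~[]p there: 1:F. ✗

{1, 3, 5}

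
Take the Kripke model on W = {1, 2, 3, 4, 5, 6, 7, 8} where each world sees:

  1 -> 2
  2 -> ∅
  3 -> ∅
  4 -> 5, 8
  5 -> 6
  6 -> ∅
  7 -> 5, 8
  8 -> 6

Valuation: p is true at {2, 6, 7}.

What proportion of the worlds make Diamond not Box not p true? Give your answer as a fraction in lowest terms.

1: successors {2}; not Box not p there: 2:F. ✗
2: no successors, so Diamond not Box not p fails. ✗
3: no successors, so Diamond not Box not p fails. ✗
4: successors {5, 8}; not Box not p there: 5:T, 8:T. ✓
5: successors {6}; not Box not p there: 6:F. ✗
6: no successors, so Diamond not Box not p fails. ✗
7: successors {5, 8}; not Box not p there: 5:T, 8:T. ✓
8: successors {6}; not Box not p there: 6:F. ✗
That's 2 of 8 worlds, so 2/8 = 1/4.

1/4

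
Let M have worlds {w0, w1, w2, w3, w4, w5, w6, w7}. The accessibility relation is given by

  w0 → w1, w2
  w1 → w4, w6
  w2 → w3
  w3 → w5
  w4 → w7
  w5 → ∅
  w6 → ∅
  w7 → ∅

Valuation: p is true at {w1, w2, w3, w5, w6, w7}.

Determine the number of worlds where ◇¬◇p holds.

w0: successors {w1, w2}; ¬◇p there: w1:F, w2:F. ✗
w1: successors {w4, w6}; ¬◇p there: w4:F, w6:T. ✓
w2: successors {w3}; ¬◇p there: w3:F. ✗
w3: successors {w5}; ¬◇p there: w5:T. ✓
w4: successors {w7}; ¬◇p there: w7:T. ✓
w5: no successors, so ◇¬◇p fails. ✗
w6: no successors, so ◇¬◇p fails. ✗
w7: no successors, so ◇¬◇p fails. ✗
Satisfying worlds: {w1, w3, w4}.

3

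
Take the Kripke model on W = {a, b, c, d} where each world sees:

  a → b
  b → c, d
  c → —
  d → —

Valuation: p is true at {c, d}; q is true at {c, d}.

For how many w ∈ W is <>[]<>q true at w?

a: successors {b}; []<>q there: b:F. ✗
b: successors {c, d}; []<>q there: c:T, d:T. ✓
c: no successors, so <>[]<>q fails. ✗
d: no successors, so <>[]<>q fails. ✗
Satisfying worlds: {b}.

1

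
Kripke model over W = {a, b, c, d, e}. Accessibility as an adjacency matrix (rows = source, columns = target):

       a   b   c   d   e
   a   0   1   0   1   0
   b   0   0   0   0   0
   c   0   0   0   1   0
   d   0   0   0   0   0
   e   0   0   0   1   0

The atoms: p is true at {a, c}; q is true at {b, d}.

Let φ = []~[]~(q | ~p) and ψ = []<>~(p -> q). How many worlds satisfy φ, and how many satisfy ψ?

2 and 2

For []~[]~(q | ~p):
a: successors {b, d}; ~[]~(q | ~p) there: b:F, d:F. ✗
b: no successors, so []~[]~(q | ~p) holds vacuously. ✓
c: successors {d}; ~[]~(q | ~p) there: d:F. ✗
d: no successors, so []~[]~(q | ~p) holds vacuously. ✓
e: successors {d}; ~[]~(q | ~p) there: d:F. ✗
— 2 worlds.
For []<>~(p -> q):
a: successors {b, d}; <>~(p -> q) there: b:F, d:F. ✗
b: no successors, so []<>~(p -> q) holds vacuously. ✓
c: successors {d}; <>~(p -> q) there: d:F. ✗
d: no successors, so []<>~(p -> q) holds vacuously. ✓
e: successors {d}; <>~(p -> q) there: d:F. ✗
— 2 worlds.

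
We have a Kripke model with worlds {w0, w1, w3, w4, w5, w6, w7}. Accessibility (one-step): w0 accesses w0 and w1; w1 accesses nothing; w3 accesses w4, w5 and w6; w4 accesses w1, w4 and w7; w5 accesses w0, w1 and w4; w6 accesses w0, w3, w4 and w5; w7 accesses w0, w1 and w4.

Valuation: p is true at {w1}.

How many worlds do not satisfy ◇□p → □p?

w0: ◇□p is T, □p is F. ✗
w1: ◇□p is F, □p is T. ✓
w3: ◇□p is F, □p is F. ✓
w4: ◇□p is T, □p is F. ✗
w5: ◇□p is T, □p is F. ✗
w6: ◇□p is F, □p is F. ✓
w7: ◇□p is T, □p is F. ✗
Satisfying worlds: {w1, w3, w6}.
So ◇□p → □p fails at the other 4 worlds.

4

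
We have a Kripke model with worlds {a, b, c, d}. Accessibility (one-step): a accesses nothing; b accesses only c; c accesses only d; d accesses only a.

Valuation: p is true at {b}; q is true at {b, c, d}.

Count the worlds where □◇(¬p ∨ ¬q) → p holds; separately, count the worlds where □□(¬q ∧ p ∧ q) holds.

2 and 2

For □◇(¬p ∨ ¬q) → p:
a: □◇(¬p ∨ ¬q) is T, p is F. ✗
b: □◇(¬p ∨ ¬q) is T, p is T. ✓
c: □◇(¬p ∨ ¬q) is T, p is F. ✗
d: □◇(¬p ∨ ¬q) is F, p is F. ✓
— 2 worlds.
For □□(¬q ∧ p ∧ q):
a: no successors, so □□(¬q ∧ p ∧ q) holds vacuously. ✓
b: successors {c}; □(¬q ∧ p ∧ q) there: c:F. ✗
c: successors {d}; □(¬q ∧ p ∧ q) there: d:F. ✗
d: successors {a}; □(¬q ∧ p ∧ q) there: a:T. ✓
— 2 worlds.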